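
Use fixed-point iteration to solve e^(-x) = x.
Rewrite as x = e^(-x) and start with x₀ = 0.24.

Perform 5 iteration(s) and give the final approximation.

Equation: e^(-x) = x
Fixed-point form: x = e^(-x)
x₀ = 0.24

x_1 = g(0.240000) = 0.786628
x_2 = g(0.786628) = 0.455378
x_3 = g(0.455378) = 0.634208
x_4 = g(0.634208) = 0.530355
x_5 = g(0.530355) = 0.588396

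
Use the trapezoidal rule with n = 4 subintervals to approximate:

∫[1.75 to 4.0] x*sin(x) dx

f(x) = x*sin(x)
a = 1.75, b = 4.0, n = 4
h = (b - a)/n = 0.562500

Trapezoidal rule: (h/2)[f(x₀) + 2f(x₁) + 2f(x₂) + ... + f(xₙ)]

x_0 = 1.7500, f(x_0) = 1.721975, coefficient = 1
x_1 = 2.3125, f(x_1) = 1.705050, coefficient = 2
x_2 = 2.8750, f(x_2) = 0.757407, coefficient = 2
x_3 = 3.4375, f(x_3) = -1.002402, coefficient = 2
x_4 = 4.0000, f(x_4) = -3.027210, coefficient = 1

I ≈ (0.562500/2) × 1.614875 = 0.454184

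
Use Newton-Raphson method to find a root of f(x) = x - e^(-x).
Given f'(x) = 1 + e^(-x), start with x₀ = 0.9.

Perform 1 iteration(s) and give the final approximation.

f(x) = x - e^(-x)
f'(x) = 1 + e^(-x)
x₀ = 0.9

Newton-Raphson formula: x_{n+1} = x_n - f(x_n)/f'(x_n)

Iteration 1:
  f(0.900000) = 0.493430
  f'(0.900000) = 1.406570
  x_1 = 0.900000 - 0.493430/1.406570 = 0.549196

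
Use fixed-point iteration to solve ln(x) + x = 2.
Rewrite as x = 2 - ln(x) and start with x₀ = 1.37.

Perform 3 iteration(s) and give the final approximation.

Equation: ln(x) + x = 2
Fixed-point form: x = 2 - ln(x)
x₀ = 1.37

x_1 = g(1.370000) = 1.685189
x_2 = g(1.685189) = 1.478122
x_3 = g(1.478122) = 1.609228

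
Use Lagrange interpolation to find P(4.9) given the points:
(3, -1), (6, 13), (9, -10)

Lagrange interpolation formula:
P(x) = Σ yᵢ × Lᵢ(x)
where Lᵢ(x) = Π_{j≠i} (x - xⱼ)/(xᵢ - xⱼ)

L_0(4.9) = (4.9 - 6)/(3 - 6) × (4.9 - 9)/(3 - 9) = 0.250556
L_1(4.9) = (4.9 - 3)/(6 - 3) × (4.9 - 9)/(6 - 9) = 0.865556
L_2(4.9) = (4.9 - 3)/(9 - 3) × (4.9 - 6)/(9 - 6) = -0.116111

P(4.9) = (-1)×L_0(4.9) + 13×L_1(4.9) + (-10)×L_2(4.9)
P(4.9) = 12.162778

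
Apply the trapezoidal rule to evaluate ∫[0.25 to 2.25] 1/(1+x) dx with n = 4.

f(x) = 1/(1+x)
a = 0.25, b = 2.25, n = 4
h = (b - a)/n = 0.500000

Trapezoidal rule: (h/2)[f(x₀) + 2f(x₁) + 2f(x₂) + ... + f(xₙ)]

x_0 = 0.2500, f(x_0) = 0.800000, coefficient = 1
x_1 = 0.7500, f(x_1) = 0.571429, coefficient = 2
x_2 = 1.2500, f(x_2) = 0.444444, coefficient = 2
x_3 = 1.7500, f(x_3) = 0.363636, coefficient = 2
x_4 = 2.2500, f(x_4) = 0.307692, coefficient = 1

I ≈ (0.500000/2) × 3.866711 = 0.966678
Exact value: 0.955511
Error: 0.011166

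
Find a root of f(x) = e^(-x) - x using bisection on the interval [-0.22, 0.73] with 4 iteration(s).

f(x) = e^(-x) - x
Initial interval: [-0.22, 0.73]

Iteration 1:
  c_1 = (-0.220000 + 0.730000)/2 = 0.255000
  f(c_1) = f(0.255000) = 0.519916
  f(a) × f(c) ≥ 0, new interval: [0.255000, 0.730000]
Iteration 2:
  c_2 = (0.255000 + 0.730000)/2 = 0.492500
  f(c_2) = f(0.492500) = 0.118597
  f(a) × f(c) ≥ 0, new interval: [0.492500, 0.730000]
Iteration 3:
  c_3 = (0.492500 + 0.730000)/2 = 0.611250
  f(c_3) = f(0.611250) = -0.068578
  f(a) × f(c) < 0, new interval: [0.492500, 0.611250]
Iteration 4:
  c_4 = (0.492500 + 0.611250)/2 = 0.551875
  f(c_4) = f(0.551875) = 0.023994
  f(a) × f(c) ≥ 0, new interval: [0.551875, 0.611250]

After 4 iteration(s), the approximation is c_4 = 0.551875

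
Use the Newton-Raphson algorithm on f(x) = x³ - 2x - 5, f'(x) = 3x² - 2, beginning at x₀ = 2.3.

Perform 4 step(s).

f(x) = x³ - 2x - 5
f'(x) = 3x² - 2
x₀ = 2.3

Newton-Raphson formula: x_{n+1} = x_n - f(x_n)/f'(x_n)

Iteration 1:
  f(2.300000) = 2.567000
  f'(2.300000) = 13.870000
  x_1 = 2.300000 - 2.567000/13.870000 = 2.114924
Iteration 2:
  f(2.114924) = 0.230006
  f'(2.114924) = 11.418714
  x_2 = 2.114924 - 0.230006/11.418714 = 2.094781
Iteration 3:
  f(2.094781) = 0.002566
  f'(2.094781) = 11.164327
  x_3 = 2.094781 - 0.002566/11.164327 = 2.094552
Iteration 4:
  f(2.094552) = 0.000000
  f'(2.094552) = 11.161438
  x_4 = 2.094552 - 0.000000/11.161438 = 2.094551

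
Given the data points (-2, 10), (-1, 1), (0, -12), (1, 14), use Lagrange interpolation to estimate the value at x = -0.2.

Lagrange interpolation formula:
P(x) = Σ yᵢ × Lᵢ(x)
where Lᵢ(x) = Π_{j≠i} (x - xⱼ)/(xᵢ - xⱼ)

L_0(-0.2) = (-0.2 - (-1))/(-2 - (-1)) × (-0.2 - 0)/(-2 - 0) × (-0.2 - 1)/(-2 - 1) = -0.032000
L_1(-0.2) = (-0.2 - (-2))/(-1 - (-2)) × (-0.2 - 0)/(-1 - 0) × (-0.2 - 1)/(-1 - 1) = 0.216000
L_2(-0.2) = (-0.2 - (-2))/(0 - (-2)) × (-0.2 - (-1))/(0 - (-1)) × (-0.2 - 1)/(0 - 1) = 0.864000
L_3(-0.2) = (-0.2 - (-2))/(1 - (-2)) × (-0.2 - (-1))/(1 - (-1)) × (-0.2 - 0)/(1 - 0) = -0.048000

P(-0.2) = 10×L_0(-0.2) + 1×L_1(-0.2) + (-12)×L_2(-0.2) + 14×L_3(-0.2)
P(-0.2) = -11.144000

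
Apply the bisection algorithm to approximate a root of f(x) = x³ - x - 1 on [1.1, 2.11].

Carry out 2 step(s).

f(x) = x³ - x - 1
Initial interval: [1.1, 2.11]

Iteration 1:
  c_1 = (1.100000 + 2.110000)/2 = 1.605000
  f(c_1) = f(1.605000) = 1.529520
  f(a) × f(c) < 0, new interval: [1.100000, 1.605000]
Iteration 2:
  c_2 = (1.100000 + 1.605000)/2 = 1.352500
  f(c_2) = f(1.352500) = 0.121569
  f(a) × f(c) < 0, new interval: [1.100000, 1.352500]

After 2 iteration(s), the approximation is c_2 = 1.352500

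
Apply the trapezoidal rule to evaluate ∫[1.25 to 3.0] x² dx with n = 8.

f(x) = x²
a = 1.25, b = 3.0, n = 8
h = (b - a)/n = 0.218750

Trapezoidal rule: (h/2)[f(x₀) + 2f(x₁) + 2f(x₂) + ... + f(xₙ)]

x_0 = 1.2500, f(x_0) = 1.562500, coefficient = 1
x_1 = 1.4688, f(x_1) = 2.157227, coefficient = 2
x_2 = 1.6875, f(x_2) = 2.847656, coefficient = 2
x_3 = 1.9062, f(x_3) = 3.633789, coefficient = 2
x_4 = 2.1250, f(x_4) = 4.515625, coefficient = 2
x_5 = 2.3438, f(x_5) = 5.493164, coefficient = 2
x_6 = 2.5625, f(x_6) = 6.566406, coefficient = 2
x_7 = 2.7812, f(x_7) = 7.735352, coefficient = 2
x_8 = 3.0000, f(x_8) = 9.000000, coefficient = 1

I ≈ (0.218750/2) × 76.460938 = 8.362915
Exact value: 8.348958
Error: 0.013957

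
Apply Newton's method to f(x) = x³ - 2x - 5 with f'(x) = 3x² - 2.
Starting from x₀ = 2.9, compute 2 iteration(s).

f(x) = x³ - 2x - 5
f'(x) = 3x² - 2
x₀ = 2.9

Newton-Raphson formula: x_{n+1} = x_n - f(x_n)/f'(x_n)

Iteration 1:
  f(2.900000) = 13.589000
  f'(2.900000) = 23.230000
  x_1 = 2.900000 - 13.589000/23.230000 = 2.315024
Iteration 2:
  f(2.315024) = 2.776939
  f'(2.315024) = 14.078004
  x_2 = 2.315024 - 2.776939/14.078004 = 2.117770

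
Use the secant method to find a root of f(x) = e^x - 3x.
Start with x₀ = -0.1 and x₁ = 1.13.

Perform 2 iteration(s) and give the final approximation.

f(x) = e^x - 3x
x₀ = -0.1, x₁ = 1.13

Secant formula: x_{n+1} = x_n - f(x_n)(x_n - x_{n-1})/(f(x_n) - f(x_{n-1}))

Iteration 1:
  f(-0.100000) = 1.204837
  f(1.130000) = -0.294343
  x_2 = 1.130000 - (-0.294343)×(1.130000 - (-0.100000))/(-0.294343 - 1.204837)
       = 0.888506
Iteration 2:
  f(1.130000) = -0.294343
  f(0.888506) = -0.234024
  x_3 = 0.888506 - (-0.234024)×(0.888506 - 1.130000)/(-0.234024 - (-0.294343))
       = -0.048425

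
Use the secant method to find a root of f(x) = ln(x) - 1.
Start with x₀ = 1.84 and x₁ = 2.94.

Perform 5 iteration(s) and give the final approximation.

f(x) = ln(x) - 1
x₀ = 1.84, x₁ = 2.94

Secant formula: x_{n+1} = x_n - f(x_n)(x_n - x_{n-1})/(f(x_n) - f(x_{n-1}))

Iteration 1:
  f(1.840000) = -0.390234
  f(2.940000) = 0.078410
  x_2 = 2.940000 - 0.078410×(2.940000 - 1.840000)/(0.078410 - (-0.390234))
       = 2.755957
Iteration 2:
  f(2.940000) = 0.078410
  f(2.755957) = 0.013765
  x_3 = 2.755957 - 0.013765×(2.755957 - 2.940000)/(0.013765 - 0.078410)
       = 2.716769
Iteration 3:
  f(2.755957) = 0.013765
  f(2.716769) = -0.000557
  x_4 = 2.716769 - (-0.000557)×(2.716769 - 2.755957)/(-0.000557 - 0.013765)
       = 2.718292
Iteration 4:
  f(2.716769) = -0.000557
  f(2.718292) = 0.000004
  x_5 = 2.718292 - 0.000004×(2.718292 - 2.716769)/(0.000004 - (-0.000557))
       = 2.718282
Iteration 5:
  f(2.718292) = 0.000004
  f(2.718282) = 0.000000
  x_6 = 2.718282 - 0.000000×(2.718282 - 2.718292)/(0.000000 - 0.000004)
       = 2.718282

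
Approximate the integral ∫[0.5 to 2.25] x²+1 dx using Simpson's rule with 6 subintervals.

f(x) = x²+1
a = 0.5, b = 2.25, n = 6
h = (b - a)/n = 0.291667

Simpson's rule: (h/3)[f(x₀) + 4f(x₁) + 2f(x₂) + ... + f(xₙ)]

x_0 = 0.5000, f(x_0) = 1.250000, coefficient = 1
x_1 = 0.7917, f(x_1) = 1.626736, coefficient = 4
x_2 = 1.0833, f(x_2) = 2.173611, coefficient = 2
x_3 = 1.3750, f(x_3) = 2.890625, coefficient = 4
x_4 = 1.6667, f(x_4) = 3.777778, coefficient = 2
x_5 = 1.9583, f(x_5) = 4.835069, coefficient = 4
x_6 = 2.2500, f(x_6) = 6.062500, coefficient = 1

I ≈ (0.291667/3) × 56.625000 = 5.505208
Exact value: 5.505208
Error: 0.000000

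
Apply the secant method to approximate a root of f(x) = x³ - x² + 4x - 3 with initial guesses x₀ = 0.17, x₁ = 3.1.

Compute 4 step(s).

f(x) = x³ - x² + 4x - 3
x₀ = 0.17, x₁ = 3.1

Secant formula: x_{n+1} = x_n - f(x_n)(x_n - x_{n-1})/(f(x_n) - f(x_{n-1}))

Iteration 1:
  f(0.170000) = -2.343987
  f(3.100000) = 29.581000
  x_2 = 3.100000 - 29.581000×(3.100000 - 0.170000)/(29.581000 - (-2.343987))
       = 0.385126
Iteration 2:
  f(3.100000) = 29.581000
  f(0.385126) = -1.550697
  x_3 = 0.385126 - (-1.550697)×(0.385126 - 3.100000)/(-1.550697 - 29.581000)
       = 0.520356
Iteration 3:
  f(0.385126) = -1.550697
  f(0.520356) = -1.048450
  x_4 = 0.520356 - (-1.048450)×(0.520356 - 0.385126)/(-1.048450 - (-1.550697))
       = 0.802652
Iteration 4:
  f(0.520356) = -1.048450
  f(0.802652) = 0.083465
  x_5 = 0.802652 - 0.083465×(0.802652 - 0.520356)/(0.083465 - (-1.048450))
       = 0.781836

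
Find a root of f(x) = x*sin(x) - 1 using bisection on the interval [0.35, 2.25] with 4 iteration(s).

f(x) = x*sin(x) - 1
Initial interval: [0.35, 2.25]

Iteration 1:
  c_1 = (0.350000 + 2.250000)/2 = 1.300000
  f(c_1) = f(1.300000) = 0.252626
  f(a) × f(c) < 0, new interval: [0.350000, 1.300000]
Iteration 2:
  c_2 = (0.350000 + 1.300000)/2 = 0.825000
  f(c_2) = f(0.825000) = -0.393998
  f(a) × f(c) ≥ 0, new interval: [0.825000, 1.300000]
Iteration 3:
  c_3 = (0.825000 + 1.300000)/2 = 1.062500
  f(c_3) = f(1.062500) = -0.071827
  f(a) × f(c) ≥ 0, new interval: [1.062500, 1.300000]
Iteration 4:
  c_4 = (1.062500 + 1.300000)/2 = 1.181250
  f(c_4) = f(1.181250) = 0.092752
  f(a) × f(c) < 0, new interval: [1.062500, 1.181250]

After 4 iteration(s), the approximation is c_4 = 1.181250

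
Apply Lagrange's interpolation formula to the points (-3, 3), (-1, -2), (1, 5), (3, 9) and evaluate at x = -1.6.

Lagrange interpolation formula:
P(x) = Σ yᵢ × Lᵢ(x)
where Lᵢ(x) = Π_{j≠i} (x - xⱼ)/(xᵢ - xⱼ)

L_0(-1.6) = (-1.6 - (-1))/(-3 - (-1)) × (-1.6 - 1)/(-3 - 1) × (-1.6 - 3)/(-3 - 3) = 0.149500
L_1(-1.6) = (-1.6 - (-3))/(-1 - (-3)) × (-1.6 - 1)/(-1 - 1) × (-1.6 - 3)/(-1 - 3) = 1.046500
L_2(-1.6) = (-1.6 - (-3))/(1 - (-3)) × (-1.6 - (-1))/(1 - (-1)) × (-1.6 - 3)/(1 - 3) = -0.241500
L_3(-1.6) = (-1.6 - (-3))/(3 - (-3)) × (-1.6 - (-1))/(3 - (-1)) × (-1.6 - 1)/(3 - 1) = 0.045500

P(-1.6) = 3×L_0(-1.6) + (-2)×L_1(-1.6) + 5×L_2(-1.6) + 9×L_3(-1.6)
P(-1.6) = -2.442500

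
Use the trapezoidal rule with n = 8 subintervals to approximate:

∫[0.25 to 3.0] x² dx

f(x) = x²
a = 0.25, b = 3.0, n = 8
h = (b - a)/n = 0.343750

Trapezoidal rule: (h/2)[f(x₀) + 2f(x₁) + 2f(x₂) + ... + f(xₙ)]

x_0 = 0.2500, f(x_0) = 0.062500, coefficient = 1
x_1 = 0.5938, f(x_1) = 0.352539, coefficient = 2
x_2 = 0.9375, f(x_2) = 0.878906, coefficient = 2
x_3 = 1.2812, f(x_3) = 1.641602, coefficient = 2
x_4 = 1.6250, f(x_4) = 2.640625, coefficient = 2
x_5 = 1.9688, f(x_5) = 3.875977, coefficient = 2
x_6 = 2.3125, f(x_6) = 5.347656, coefficient = 2
x_7 = 2.6562, f(x_7) = 7.055664, coefficient = 2
x_8 = 3.0000, f(x_8) = 9.000000, coefficient = 1

I ≈ (0.343750/2) × 52.648438 = 9.048950
Exact value: 8.994792
Error: 0.054159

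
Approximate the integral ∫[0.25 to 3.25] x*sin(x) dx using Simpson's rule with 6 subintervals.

f(x) = x*sin(x)
a = 0.25, b = 3.25, n = 6
h = (b - a)/n = 0.500000

Simpson's rule: (h/3)[f(x₀) + 4f(x₁) + 2f(x₂) + ... + f(xₙ)]

x_0 = 0.2500, f(x_0) = 0.061851, coefficient = 1
x_1 = 0.7500, f(x_1) = 0.511229, coefficient = 4
x_2 = 1.2500, f(x_2) = 1.186231, coefficient = 2
x_3 = 1.7500, f(x_3) = 1.721975, coefficient = 4
x_4 = 2.2500, f(x_4) = 1.750665, coefficient = 2
x_5 = 2.7500, f(x_5) = 1.049568, coefficient = 4
x_6 = 3.2500, f(x_6) = -0.351634, coefficient = 1

I ≈ (0.500000/3) × 18.715097 = 3.119183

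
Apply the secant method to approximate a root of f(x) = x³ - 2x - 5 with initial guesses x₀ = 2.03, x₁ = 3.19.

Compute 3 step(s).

f(x) = x³ - 2x - 5
x₀ = 2.03, x₁ = 3.19

Secant formula: x_{n+1} = x_n - f(x_n)(x_n - x_{n-1})/(f(x_n) - f(x_{n-1}))

Iteration 1:
  f(2.030000) = -0.694573
  f(3.190000) = 21.081759
  x_2 = 3.190000 - 21.081759×(3.190000 - 2.030000)/(21.081759 - (-0.694573))
       = 2.066999
Iteration 2:
  f(3.190000) = 21.081759
  f(2.066999) = -0.302775
  x_3 = 2.066999 - (-0.302775)×(2.066999 - 3.190000)/(-0.302775 - 21.081759)
       = 2.082899
Iteration 3:
  f(2.066999) = -0.302775
  f(2.082899) = -0.129204
  x_4 = 2.082899 - (-0.129204)×(2.082899 - 2.066999)/(-0.129204 - (-0.302775))
       = 2.094735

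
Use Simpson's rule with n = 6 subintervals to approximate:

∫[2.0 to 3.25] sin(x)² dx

f(x) = sin(x)²
a = 2.0, b = 3.25, n = 6
h = (b - a)/n = 0.208333

Simpson's rule: (h/3)[f(x₀) + 4f(x₁) + 2f(x₂) + ... + f(xₙ)]

x_0 = 2.0000, f(x_0) = 0.826822, coefficient = 1
x_1 = 2.2083, f(x_1) = 0.645715, coefficient = 4
x_2 = 2.4167, f(x_2) = 0.439675, coefficient = 2
x_3 = 2.6250, f(x_3) = 0.243957, coefficient = 4
x_4 = 2.8333, f(x_4) = 0.092052, coefficient = 2
x_5 = 3.0417, f(x_5) = 0.009952, coefficient = 4
x_6 = 3.2500, f(x_6) = 0.011706, coefficient = 1

I ≈ (0.208333/3) × 5.500481 = 0.381978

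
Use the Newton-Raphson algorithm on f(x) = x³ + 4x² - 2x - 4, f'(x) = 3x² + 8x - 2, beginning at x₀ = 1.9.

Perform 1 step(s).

f(x) = x³ + 4x² - 2x - 4
f'(x) = 3x² + 8x - 2
x₀ = 1.9

Newton-Raphson formula: x_{n+1} = x_n - f(x_n)/f'(x_n)

Iteration 1:
  f(1.900000) = 13.499000
  f'(1.900000) = 24.030000
  x_1 = 1.900000 - 13.499000/24.030000 = 1.338244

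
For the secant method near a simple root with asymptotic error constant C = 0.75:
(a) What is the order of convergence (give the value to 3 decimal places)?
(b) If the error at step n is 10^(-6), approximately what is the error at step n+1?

(a) Secant method has superlinear convergence with order φ = (1+√5)/2 ≈ 1.618.
    This means |e_{n+1}| ≈ C|e_n|^1.618.

(b) With |e_n| = 10^(-6) and C = 0.75:
    |e_{n+1}| ≈ 0.75 × (10^(-6))^1.618 = 0.75 × 10^(-9.71)

(a) ≈ 1.618 (golden ratio); (b) |e_{n+1}| ≈ 1.468e-10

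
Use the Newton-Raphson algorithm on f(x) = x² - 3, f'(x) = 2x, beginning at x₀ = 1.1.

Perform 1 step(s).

f(x) = x² - 3
f'(x) = 2x
x₀ = 1.1

Newton-Raphson formula: x_{n+1} = x_n - f(x_n)/f'(x_n)

Iteration 1:
  f(1.100000) = -1.790000
  f'(1.100000) = 2.200000
  x_1 = 1.100000 - (-1.790000)/2.200000 = 1.913636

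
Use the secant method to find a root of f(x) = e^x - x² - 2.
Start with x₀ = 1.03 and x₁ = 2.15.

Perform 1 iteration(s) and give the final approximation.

f(x) = e^x - x² - 2
x₀ = 1.03, x₁ = 2.15

Secant formula: x_{n+1} = x_n - f(x_n)(x_n - x_{n-1})/(f(x_n) - f(x_{n-1}))

Iteration 1:
  f(1.030000) = -0.259834
  f(2.150000) = 1.962358
  x_2 = 2.150000 - 1.962358×(2.150000 - 1.030000)/(1.962358 - (-0.259834))
       = 1.160958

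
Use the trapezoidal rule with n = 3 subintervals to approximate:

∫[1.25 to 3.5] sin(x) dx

f(x) = sin(x)
a = 1.25, b = 3.5, n = 3
h = (b - a)/n = 0.750000

Trapezoidal rule: (h/2)[f(x₀) + 2f(x₁) + 2f(x₂) + ... + f(xₙ)]

x_0 = 1.2500, f(x_0) = 0.948985, coefficient = 1
x_1 = 2.0000, f(x_1) = 0.909297, coefficient = 2
x_2 = 2.7500, f(x_2) = 0.381661, coefficient = 2
x_3 = 3.5000, f(x_3) = -0.350783, coefficient = 1

I ≈ (0.750000/2) × 3.180118 = 1.192544
Exact value: 1.251779
Error: 0.059235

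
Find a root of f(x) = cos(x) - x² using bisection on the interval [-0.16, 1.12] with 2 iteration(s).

f(x) = cos(x) - x²
Initial interval: [-0.16, 1.12]

Iteration 1:
  c_1 = (-0.160000 + 1.120000)/2 = 0.480000
  f(c_1) = f(0.480000) = 0.656595
  f(a) × f(c) ≥ 0, new interval: [0.480000, 1.120000]
Iteration 2:
  c_2 = (0.480000 + 1.120000)/2 = 0.800000
  f(c_2) = f(0.800000) = 0.056707
  f(a) × f(c) ≥ 0, new interval: [0.800000, 1.120000]

After 2 iteration(s), the approximation is c_2 = 0.800000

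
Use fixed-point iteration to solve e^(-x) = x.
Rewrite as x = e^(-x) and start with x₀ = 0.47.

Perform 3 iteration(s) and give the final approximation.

Equation: e^(-x) = x
Fixed-point form: x = e^(-x)
x₀ = 0.47

x_1 = g(0.470000) = 0.625002
x_2 = g(0.625002) = 0.535260
x_3 = g(0.535260) = 0.585517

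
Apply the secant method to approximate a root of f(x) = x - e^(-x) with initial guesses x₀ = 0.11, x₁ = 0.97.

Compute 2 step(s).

f(x) = x - e^(-x)
x₀ = 0.11, x₁ = 0.97

Secant formula: x_{n+1} = x_n - f(x_n)(x_n - x_{n-1})/(f(x_n) - f(x_{n-1}))

Iteration 1:
  f(0.110000) = -0.785834
  f(0.970000) = 0.590917
  x_2 = 0.970000 - 0.590917×(0.970000 - 0.110000)/(0.590917 - (-0.785834))
       = 0.600878
Iteration 2:
  f(0.970000) = 0.590917
  f(0.600878) = 0.052549
  x_3 = 0.600878 - 0.052549×(0.600878 - 0.970000)/(0.052549 - 0.590917)
       = 0.564849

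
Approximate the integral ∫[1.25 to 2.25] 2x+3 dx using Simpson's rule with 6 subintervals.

f(x) = 2x+3
a = 1.25, b = 2.25, n = 6
h = (b - a)/n = 0.166667

Simpson's rule: (h/3)[f(x₀) + 4f(x₁) + 2f(x₂) + ... + f(xₙ)]

x_0 = 1.2500, f(x_0) = 5.500000, coefficient = 1
x_1 = 1.4167, f(x_1) = 5.833333, coefficient = 4
x_2 = 1.5833, f(x_2) = 6.166667, coefficient = 2
x_3 = 1.7500, f(x_3) = 6.500000, coefficient = 4
x_4 = 1.9167, f(x_4) = 6.833333, coefficient = 2
x_5 = 2.0833, f(x_5) = 7.166667, coefficient = 4
x_6 = 2.2500, f(x_6) = 7.500000, coefficient = 1

I ≈ (0.166667/3) × 117.000000 = 6.500000
Exact value: 6.500000
Error: 0.000000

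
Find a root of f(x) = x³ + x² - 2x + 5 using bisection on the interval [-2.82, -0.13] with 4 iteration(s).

f(x) = x³ + x² - 2x + 5
Initial interval: [-2.82, -0.13]

Iteration 1:
  c_1 = (-2.820000 + (-0.130000))/2 = -1.475000
  f(c_1) = f(-1.475000) = 6.916578
  f(a) × f(c) < 0, new interval: [-2.820000, -1.475000]
Iteration 2:
  c_2 = (-2.820000 + (-1.475000))/2 = -2.147500
  f(c_2) = f(-2.147500) = 4.003010
  f(a) × f(c) < 0, new interval: [-2.820000, -2.147500]
Iteration 3:
  c_3 = (-2.820000 + (-2.147500))/2 = -2.483750
  f(c_3) = f(-2.483750) = 0.814225
  f(a) × f(c) < 0, new interval: [-2.820000, -2.483750]
Iteration 4:
  c_4 = (-2.820000 + (-2.483750))/2 = -2.651875
  f(c_4) = f(-2.651875) = -1.312964
  f(a) × f(c) ≥ 0, new interval: [-2.651875, -2.483750]

After 4 iteration(s), the approximation is c_4 = -2.651875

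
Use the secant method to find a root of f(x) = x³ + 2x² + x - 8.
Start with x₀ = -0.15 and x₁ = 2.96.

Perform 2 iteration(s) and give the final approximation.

f(x) = x³ + 2x² + x - 8
x₀ = -0.15, x₁ = 2.96

Secant formula: x_{n+1} = x_n - f(x_n)(x_n - x_{n-1})/(f(x_n) - f(x_{n-1}))

Iteration 1:
  f(-0.150000) = -8.108375
  f(2.960000) = 38.417536
  x_2 = 2.960000 - 38.417536×(2.960000 - (-0.150000))/(38.417536 - (-8.108375))
       = 0.392000
Iteration 2:
  f(2.960000) = 38.417536
  f(0.392000) = -7.240436
  x_3 = 0.392000 - (-7.240436)×(0.392000 - 2.960000)/(-7.240436 - 38.417536)
       = 0.799233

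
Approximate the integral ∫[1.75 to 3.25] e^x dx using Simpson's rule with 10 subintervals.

f(x) = e^x
a = 1.75, b = 3.25, n = 10
h = (b - a)/n = 0.150000

Simpson's rule: (h/3)[f(x₀) + 4f(x₁) + 2f(x₂) + ... + f(xₙ)]

x_0 = 1.7500, f(x_0) = 5.754603, coefficient = 1
x_1 = 1.9000, f(x_1) = 6.685894, coefficient = 4
x_2 = 2.0500, f(x_2) = 7.767901, coefficient = 2
x_3 = 2.2000, f(x_3) = 9.025013, coefficient = 4
x_4 = 2.3500, f(x_4) = 10.485570, coefficient = 2
x_5 = 2.5000, f(x_5) = 12.182494, coefficient = 4
x_6 = 2.6500, f(x_6) = 14.154039, coefficient = 2
x_7 = 2.8000, f(x_7) = 16.444647, coefficient = 4
x_8 = 2.9500, f(x_8) = 19.105954, coefficient = 2
x_9 = 3.1000, f(x_9) = 22.197951, coefficient = 4
x_10 = 3.2500, f(x_10) = 25.790340, coefficient = 1

I ≈ (0.150000/3) × 400.715869 = 20.035793
Exact value: 20.035737
Error: 0.000056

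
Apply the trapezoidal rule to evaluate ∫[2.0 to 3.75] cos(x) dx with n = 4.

f(x) = cos(x)
a = 2.0, b = 3.75, n = 4
h = (b - a)/n = 0.437500

Trapezoidal rule: (h/2)[f(x₀) + 2f(x₁) + 2f(x₂) + ... + f(xₙ)]

x_0 = 2.0000, f(x_0) = -0.416147, coefficient = 1
x_1 = 2.4375, f(x_1) = -0.762199, coefficient = 2
x_2 = 2.8750, f(x_2) = -0.964674, coefficient = 2
x_3 = 3.3125, f(x_3) = -0.985431, coefficient = 2
x_4 = 3.7500, f(x_4) = -0.820559, coefficient = 1

I ≈ (0.437500/2) × -6.661315 = -1.457163
Exact value: -1.480859
Error: 0.023696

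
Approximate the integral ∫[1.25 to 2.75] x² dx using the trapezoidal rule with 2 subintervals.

f(x) = x²
a = 1.25, b = 2.75, n = 2
h = (b - a)/n = 0.750000

Trapezoidal rule: (h/2)[f(x₀) + 2f(x₁) + 2f(x₂) + ... + f(xₙ)]

x_0 = 1.2500, f(x_0) = 1.562500, coefficient = 1
x_1 = 2.0000, f(x_1) = 4.000000, coefficient = 2
x_2 = 2.7500, f(x_2) = 7.562500, coefficient = 1

I ≈ (0.750000/2) × 17.125000 = 6.421875
Exact value: 6.281250
Error: 0.140625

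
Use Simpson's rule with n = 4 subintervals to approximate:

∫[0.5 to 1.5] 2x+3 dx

f(x) = 2x+3
a = 0.5, b = 1.5, n = 4
h = (b - a)/n = 0.250000

Simpson's rule: (h/3)[f(x₀) + 4f(x₁) + 2f(x₂) + ... + f(xₙ)]

x_0 = 0.5000, f(x_0) = 4.000000, coefficient = 1
x_1 = 0.7500, f(x_1) = 4.500000, coefficient = 4
x_2 = 1.0000, f(x_2) = 5.000000, coefficient = 2
x_3 = 1.2500, f(x_3) = 5.500000, coefficient = 4
x_4 = 1.5000, f(x_4) = 6.000000, coefficient = 1

I ≈ (0.250000/3) × 60.000000 = 5.000000
Exact value: 5.000000
Error: 0.000000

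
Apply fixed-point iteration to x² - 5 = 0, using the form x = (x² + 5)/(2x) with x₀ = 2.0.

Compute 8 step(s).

Equation: x² - 5 = 0
Fixed-point form: x = (x² + 5)/(2x)
x₀ = 2.0

x_1 = g(2.000000) = 2.250000
x_2 = g(2.250000) = 2.236111
x_3 = g(2.236111) = 2.236068
x_4 = g(2.236068) = 2.236068
x_5 = g(2.236068) = 2.236068
x_6 = g(2.236068) = 2.236068
x_7 = g(2.236068) = 2.236068
x_8 = g(2.236068) = 2.236068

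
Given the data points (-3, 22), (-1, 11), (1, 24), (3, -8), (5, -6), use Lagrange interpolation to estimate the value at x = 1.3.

Lagrange interpolation formula:
P(x) = Σ yᵢ × Lᵢ(x)
where Lᵢ(x) = Π_{j≠i} (x - xⱼ)/(xᵢ - xⱼ)

L_0(1.3) = (1.3 - (-1))/(-3 - (-1)) × (1.3 - 1)/(-3 - 1) × (1.3 - 3)/(-3 - 3) × (1.3 - 5)/(-3 - 5) = 0.011302
L_1(1.3) = (1.3 - (-3))/(-1 - (-3)) × (1.3 - 1)/(-1 - 1) × (1.3 - 3)/(-1 - 3) × (1.3 - 5)/(-1 - 5) = -0.084522
L_2(1.3) = (1.3 - (-3))/(1 - (-3)) × (1.3 - (-1))/(1 - (-1)) × (1.3 - 3)/(1 - 3) × (1.3 - 5)/(1 - 5) = 0.972002
L_3(1.3) = (1.3 - (-3))/(3 - (-3)) × (1.3 - (-1))/(3 - (-1)) × (1.3 - 1)/(3 - 1) × (1.3 - 5)/(3 - 5) = 0.114353
L_4(1.3) = (1.3 - (-3))/(5 - (-3)) × (1.3 - (-1))/(5 - (-1)) × (1.3 - 1)/(5 - 1) × (1.3 - 3)/(5 - 3) = -0.013135

P(1.3) = 22×L_0(1.3) + 11×L_1(1.3) + 24×L_2(1.3) + (-8)×L_3(1.3) + (-6)×L_4(1.3)
P(1.3) = 21.810934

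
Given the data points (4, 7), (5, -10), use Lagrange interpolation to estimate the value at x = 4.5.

Lagrange interpolation formula:
P(x) = Σ yᵢ × Lᵢ(x)
where Lᵢ(x) = Π_{j≠i} (x - xⱼ)/(xᵢ - xⱼ)

L_0(4.5) = (4.5 - 5)/(4 - 5) = 0.500000
L_1(4.5) = (4.5 - 4)/(5 - 4) = 0.500000

P(4.5) = 7×L_0(4.5) + (-10)×L_1(4.5)
P(4.5) = -1.500000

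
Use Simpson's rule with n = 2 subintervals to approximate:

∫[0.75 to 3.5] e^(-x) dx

f(x) = e^(-x)
a = 0.75, b = 3.5, n = 2
h = (b - a)/n = 1.375000

Simpson's rule: (h/3)[f(x₀) + 4f(x₁) + 2f(x₂) + ... + f(xₙ)]

x_0 = 0.7500, f(x_0) = 0.472367, coefficient = 1
x_1 = 2.1250, f(x_1) = 0.119433, coefficient = 4
x_2 = 3.5000, f(x_2) = 0.030197, coefficient = 1

I ≈ (1.375000/3) × 0.980296 = 0.449302
Exact value: 0.442169
Error: 0.007133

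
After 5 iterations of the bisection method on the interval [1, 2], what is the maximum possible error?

Bisection error bound: |error| ≤ (b-a)/2^n
|error| ≤ (2 - 1)/2^5 = 1/2^5
|error| ≤ 0.0312500000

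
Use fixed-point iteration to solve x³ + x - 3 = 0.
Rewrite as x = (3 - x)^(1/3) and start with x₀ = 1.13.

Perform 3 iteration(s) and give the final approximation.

Equation: x³ + x - 3 = 0
Fixed-point form: x = (3 - x)^(1/3)
x₀ = 1.13

x_1 = g(1.130000) = 1.232009
x_2 = g(1.232009) = 1.209187
x_3 = g(1.209187) = 1.214367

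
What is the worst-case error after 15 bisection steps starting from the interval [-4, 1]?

Bisection error bound: |error| ≤ (b-a)/2^n
|error| ≤ (1 - (-4))/2^15 = 5/2^15
|error| ≤ 0.0001525879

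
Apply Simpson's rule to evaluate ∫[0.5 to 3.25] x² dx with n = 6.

f(x) = x²
a = 0.5, b = 3.25, n = 6
h = (b - a)/n = 0.458333

Simpson's rule: (h/3)[f(x₀) + 4f(x₁) + 2f(x₂) + ... + f(xₙ)]

x_0 = 0.5000, f(x_0) = 0.250000, coefficient = 1
x_1 = 0.9583, f(x_1) = 0.918403, coefficient = 4
x_2 = 1.4167, f(x_2) = 2.006944, coefficient = 2
x_3 = 1.8750, f(x_3) = 3.515625, coefficient = 4
x_4 = 2.3333, f(x_4) = 5.444444, coefficient = 2
x_5 = 2.7917, f(x_5) = 7.793403, coefficient = 4
x_6 = 3.2500, f(x_6) = 10.562500, coefficient = 1

I ≈ (0.458333/3) × 74.625000 = 11.401042
Exact value: 11.401042
Error: 0.000000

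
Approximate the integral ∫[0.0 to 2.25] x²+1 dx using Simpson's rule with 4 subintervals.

f(x) = x²+1
a = 0.0, b = 2.25, n = 4
h = (b - a)/n = 0.562500

Simpson's rule: (h/3)[f(x₀) + 4f(x₁) + 2f(x₂) + ... + f(xₙ)]

x_0 = 0.0000, f(x_0) = 1.000000, coefficient = 1
x_1 = 0.5625, f(x_1) = 1.316406, coefficient = 4
x_2 = 1.1250, f(x_2) = 2.265625, coefficient = 2
x_3 = 1.6875, f(x_3) = 3.847656, coefficient = 4
x_4 = 2.2500, f(x_4) = 6.062500, coefficient = 1

I ≈ (0.562500/3) × 32.250000 = 6.046875
Exact value: 6.046875
Error: 0.000000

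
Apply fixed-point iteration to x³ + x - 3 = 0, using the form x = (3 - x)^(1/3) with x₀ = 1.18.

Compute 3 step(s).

Equation: x³ + x - 3 = 0
Fixed-point form: x = (3 - x)^(1/3)
x₀ = 1.18

x_1 = g(1.180000) = 1.220929
x_2 = g(1.220929) = 1.211707
x_3 = g(1.211707) = 1.213797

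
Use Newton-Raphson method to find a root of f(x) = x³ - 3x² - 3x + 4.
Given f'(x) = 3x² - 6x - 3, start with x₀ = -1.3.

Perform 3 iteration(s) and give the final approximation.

f(x) = x³ - 3x² - 3x + 4
f'(x) = 3x² - 6x - 3
x₀ = -1.3

Newton-Raphson formula: x_{n+1} = x_n - f(x_n)/f'(x_n)

Iteration 1:
  f(-1.300000) = 0.633000
  f'(-1.300000) = 9.870000
  x_1 = -1.300000 - 0.633000/9.870000 = -1.364134
Iteration 2:
  f(-1.364134) = -0.028644
  f'(-1.364134) = 10.767385
  x_2 = -1.364134 - (-0.028644)/10.767385 = -1.361473
Iteration 3:
  f(-1.361473) = -0.000050
  f'(-1.361473) = 10.729670
  x_3 = -1.361473 - (-0.000050)/10.729670 = -1.361469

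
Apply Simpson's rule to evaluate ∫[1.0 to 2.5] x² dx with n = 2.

f(x) = x²
a = 1.0, b = 2.5, n = 2
h = (b - a)/n = 0.750000

Simpson's rule: (h/3)[f(x₀) + 4f(x₁) + 2f(x₂) + ... + f(xₙ)]

x_0 = 1.0000, f(x_0) = 1.000000, coefficient = 1
x_1 = 1.7500, f(x_1) = 3.062500, coefficient = 4
x_2 = 2.5000, f(x_2) = 6.250000, coefficient = 1

I ≈ (0.750000/3) × 19.500000 = 4.875000
Exact value: 4.875000
Error: 0.000000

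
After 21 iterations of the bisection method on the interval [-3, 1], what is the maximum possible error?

Bisection error bound: |error| ≤ (b-a)/2^n
|error| ≤ (1 - (-3))/2^21 = 4/2^21
|error| ≤ 0.0000019073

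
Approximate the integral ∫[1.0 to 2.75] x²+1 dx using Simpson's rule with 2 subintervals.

f(x) = x²+1
a = 1.0, b = 2.75, n = 2
h = (b - a)/n = 0.875000

Simpson's rule: (h/3)[f(x₀) + 4f(x₁) + 2f(x₂) + ... + f(xₙ)]

x_0 = 1.0000, f(x_0) = 2.000000, coefficient = 1
x_1 = 1.8750, f(x_1) = 4.515625, coefficient = 4
x_2 = 2.7500, f(x_2) = 8.562500, coefficient = 1

I ≈ (0.875000/3) × 28.625000 = 8.348958
Exact value: 8.348958
Error: 0.000000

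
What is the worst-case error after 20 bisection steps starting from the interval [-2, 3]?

Bisection error bound: |error| ≤ (b-a)/2^n
|error| ≤ (3 - (-2))/2^20 = 5/2^20
|error| ≤ 0.0000047684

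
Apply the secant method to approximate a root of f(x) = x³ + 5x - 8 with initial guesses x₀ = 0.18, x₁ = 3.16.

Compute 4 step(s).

f(x) = x³ + 5x - 8
x₀ = 0.18, x₁ = 3.16

Secant formula: x_{n+1} = x_n - f(x_n)(x_n - x_{n-1})/(f(x_n) - f(x_{n-1}))

Iteration 1:
  f(0.180000) = -7.094168
  f(3.160000) = 39.354496
  x_2 = 3.160000 - 39.354496×(3.160000 - 0.180000)/(39.354496 - (-7.094168))
       = 0.635139
Iteration 2:
  f(3.160000) = 39.354496
  f(0.635139) = -4.568086
  x_3 = 0.635139 - (-4.568086)×(0.635139 - 3.160000)/(-4.568086 - 39.354496)
       = 0.897733
Iteration 3:
  f(0.635139) = -4.568086
  f(0.897733) = -2.787831
  x_4 = 0.897733 - (-2.787831)×(0.897733 - 0.635139)/(-2.787831 - (-4.568086))
       = 1.308947
Iteration 4:
  f(0.897733) = -2.787831
  f(1.308947) = 0.787409
  x_5 = 1.308947 - 0.787409×(1.308947 - 0.897733)/(0.787409 - (-2.787831))
       = 1.218381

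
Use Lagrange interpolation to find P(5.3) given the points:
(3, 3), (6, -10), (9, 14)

Lagrange interpolation formula:
P(x) = Σ yᵢ × Lᵢ(x)
where Lᵢ(x) = Π_{j≠i} (x - xⱼ)/(xᵢ - xⱼ)

L_0(5.3) = (5.3 - 6)/(3 - 6) × (5.3 - 9)/(3 - 9) = 0.143889
L_1(5.3) = (5.3 - 3)/(6 - 3) × (5.3 - 9)/(6 - 9) = 0.945556
L_2(5.3) = (5.3 - 3)/(9 - 3) × (5.3 - 6)/(9 - 6) = -0.089444

P(5.3) = 3×L_0(5.3) + (-10)×L_1(5.3) + 14×L_2(5.3)
P(5.3) = -10.276111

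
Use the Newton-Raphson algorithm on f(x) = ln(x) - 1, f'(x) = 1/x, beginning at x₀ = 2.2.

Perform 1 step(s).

f(x) = ln(x) - 1
f'(x) = 1/x
x₀ = 2.2

Newton-Raphson formula: x_{n+1} = x_n - f(x_n)/f'(x_n)

Iteration 1:
  f(2.200000) = -0.211543
  f'(2.200000) = 0.454545
  x_1 = 2.200000 - (-0.211543)/0.454545 = 2.665394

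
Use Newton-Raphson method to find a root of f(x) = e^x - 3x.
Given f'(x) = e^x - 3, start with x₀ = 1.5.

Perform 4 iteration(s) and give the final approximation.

f(x) = e^x - 3x
f'(x) = e^x - 3
x₀ = 1.5

Newton-Raphson formula: x_{n+1} = x_n - f(x_n)/f'(x_n)

Iteration 1:
  f(1.500000) = -0.018311
  f'(1.500000) = 1.481689
  x_1 = 1.500000 - (-0.018311)/1.481689 = 1.512358
Iteration 2:
  f(1.512358) = 0.000344
  f'(1.512358) = 1.537418
  x_2 = 1.512358 - 0.000344/1.537418 = 1.512135
Iteration 3:
  f(1.512135) = 0.000000
  f'(1.512135) = 1.536404
  x_3 = 1.512135 - 0.000000/1.536404 = 1.512135
Iteration 4:
  f(1.512135) = 0.000000
  f'(1.512135) = 1.536404
  x_4 = 1.512135 - 0.000000/1.536404 = 1.512135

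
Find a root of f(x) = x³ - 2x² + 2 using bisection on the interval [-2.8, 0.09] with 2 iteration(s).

f(x) = x³ - 2x² + 2
Initial interval: [-2.8, 0.09]

Iteration 1:
  c_1 = (-2.800000 + 0.090000)/2 = -1.355000
  f(c_1) = f(-1.355000) = -4.159864
  f(a) × f(c) ≥ 0, new interval: [-1.355000, 0.090000]
Iteration 2:
  c_2 = (-1.355000 + 0.090000)/2 = -0.632500
  f(c_2) = f(-0.632500) = 0.946852
  f(a) × f(c) < 0, new interval: [-1.355000, -0.632500]

After 2 iteration(s), the approximation is c_2 = -0.632500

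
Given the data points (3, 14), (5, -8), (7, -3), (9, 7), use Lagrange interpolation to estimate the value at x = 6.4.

Lagrange interpolation formula:
P(x) = Σ yᵢ × Lᵢ(x)
where Lᵢ(x) = Π_{j≠i} (x - xⱼ)/(xᵢ - xⱼ)

L_0(6.4) = (6.4 - 5)/(3 - 5) × (6.4 - 7)/(3 - 7) × (6.4 - 9)/(3 - 9) = -0.045500
L_1(6.4) = (6.4 - 3)/(5 - 3) × (6.4 - 7)/(5 - 7) × (6.4 - 9)/(5 - 9) = 0.331500
L_2(6.4) = (6.4 - 3)/(7 - 3) × (6.4 - 5)/(7 - 5) × (6.4 - 9)/(7 - 9) = 0.773500
L_3(6.4) = (6.4 - 3)/(9 - 3) × (6.4 - 5)/(9 - 5) × (6.4 - 7)/(9 - 7) = -0.059500

P(6.4) = 14×L_0(6.4) + (-8)×L_1(6.4) + (-3)×L_2(6.4) + 7×L_3(6.4)
P(6.4) = -6.026000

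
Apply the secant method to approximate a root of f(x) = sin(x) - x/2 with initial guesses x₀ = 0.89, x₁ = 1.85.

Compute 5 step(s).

f(x) = sin(x) - x/2
x₀ = 0.89, x₁ = 1.85

Secant formula: x_{n+1} = x_n - f(x_n)(x_n - x_{n-1})/(f(x_n) - f(x_{n-1}))

Iteration 1:
  f(0.890000) = 0.332072
  f(1.850000) = 0.036275
  x_2 = 1.850000 - 0.036275×(1.850000 - 0.890000)/(0.036275 - 0.332072)
       = 1.967730
Iteration 2:
  f(1.850000) = 0.036275
  f(1.967730) = -0.061614
  x_3 = 1.967730 - (-0.061614)×(1.967730 - 1.850000)/(-0.061614 - 0.036275)
       = 1.893628
Iteration 3:
  f(1.967730) = -0.061614
  f(1.893628) = 0.001527
  x_4 = 1.893628 - 0.001527×(1.893628 - 1.967730)/(0.001527 - (-0.061614))
       = 1.895420
Iteration 4:
  f(1.893628) = 0.001527
  f(1.895420) = 0.000061
  x_5 = 1.895420 - 0.000061×(1.895420 - 1.893628)/(0.000061 - 0.001527)
       = 1.895494
Iteration 5:
  f(1.895420) = 0.000061
  f(1.895494) = 0.000000
  x_6 = 1.895494 - 0.000000×(1.895494 - 1.895420)/(0.000000 - 0.000061)
       = 1.895494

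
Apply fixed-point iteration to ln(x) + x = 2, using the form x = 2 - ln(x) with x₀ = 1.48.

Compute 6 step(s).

Equation: ln(x) + x = 2
Fixed-point form: x = 2 - ln(x)
x₀ = 1.48

x_1 = g(1.480000) = 1.607958
x_2 = g(1.607958) = 1.525035
x_3 = g(1.525035) = 1.577983
x_4 = g(1.577983) = 1.543853
x_5 = g(1.543853) = 1.565719
x_6 = g(1.565719) = 1.551655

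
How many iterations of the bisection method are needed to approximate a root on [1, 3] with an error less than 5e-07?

We need (b-a)/2^n ≤ 5e-07
(3 - 1)/2^n ≤ 5e-07
2/2^n ≤ 5e-07
2^n ≥ 4000000
n ≥ log₂(4000000) = 21.93
n ≥ 22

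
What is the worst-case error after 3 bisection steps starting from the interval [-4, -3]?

Bisection error bound: |error| ≤ (b-a)/2^n
|error| ≤ (-3 - (-4))/2^3 = 1/2^3
|error| ≤ 0.1250000000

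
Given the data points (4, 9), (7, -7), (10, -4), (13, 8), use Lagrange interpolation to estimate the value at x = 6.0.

Lagrange interpolation formula:
P(x) = Σ yᵢ × Lᵢ(x)
where Lᵢ(x) = Π_{j≠i} (x - xⱼ)/(xᵢ - xⱼ)

L_0(6.0) = (6.0 - 7)/(4 - 7) × (6.0 - 10)/(4 - 10) × (6.0 - 13)/(4 - 13) = 0.172840
L_1(6.0) = (6.0 - 4)/(7 - 4) × (6.0 - 10)/(7 - 10) × (6.0 - 13)/(7 - 13) = 1.037037
L_2(6.0) = (6.0 - 4)/(10 - 4) × (6.0 - 7)/(10 - 7) × (6.0 - 13)/(10 - 13) = -0.259259
L_3(6.0) = (6.0 - 4)/(13 - 4) × (6.0 - 7)/(13 - 7) × (6.0 - 10)/(13 - 10) = 0.049383

P(6.0) = 9×L_0(6.0) + (-7)×L_1(6.0) + (-4)×L_2(6.0) + 8×L_3(6.0)
P(6.0) = -4.271605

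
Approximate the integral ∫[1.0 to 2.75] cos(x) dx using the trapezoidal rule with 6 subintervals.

f(x) = cos(x)
a = 1.0, b = 2.75, n = 6
h = (b - a)/n = 0.291667

Trapezoidal rule: (h/2)[f(x₀) + 2f(x₁) + 2f(x₂) + ... + f(xₙ)]

x_0 = 1.0000, f(x_0) = 0.540302, coefficient = 1
x_1 = 1.2917, f(x_1) = 0.275519, coefficient = 2
x_2 = 1.5833, f(x_2) = -0.012537, coefficient = 2
x_3 = 1.8750, f(x_3) = -0.299534, coefficient = 2
x_4 = 2.1667, f(x_4) = -0.561229, coefficient = 2
x_5 = 2.4583, f(x_5) = -0.775519, coefficient = 2
x_6 = 2.7500, f(x_6) = -0.924302, coefficient = 1

I ≈ (0.291667/2) × -3.130599 = -0.456546
Exact value: -0.459810
Error: 0.003264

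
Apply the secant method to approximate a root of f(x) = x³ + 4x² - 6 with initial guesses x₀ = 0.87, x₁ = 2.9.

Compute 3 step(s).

f(x) = x³ + 4x² - 6
x₀ = 0.87, x₁ = 2.9

Secant formula: x_{n+1} = x_n - f(x_n)(x_n - x_{n-1})/(f(x_n) - f(x_{n-1}))

Iteration 1:
  f(0.870000) = -2.313897
  f(2.900000) = 52.029000
  x_2 = 2.900000 - 52.029000×(2.900000 - 0.870000)/(52.029000 - (-2.313897))
       = 0.956437
Iteration 2:
  f(2.900000) = 52.029000
  f(0.956437) = -1.465997
  x_3 = 0.956437 - (-1.465997)×(0.956437 - 2.900000)/(-1.465997 - 52.029000)
       = 1.009699
Iteration 3:
  f(0.956437) = -1.465997
  f(1.009699) = -0.892656
  x_4 = 1.009699 - (-0.892656)×(1.009699 - 0.956437)/(-0.892656 - (-1.465997))
       = 1.092624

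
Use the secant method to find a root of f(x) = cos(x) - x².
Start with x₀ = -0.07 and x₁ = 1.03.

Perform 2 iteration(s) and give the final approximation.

f(x) = cos(x) - x²
x₀ = -0.07, x₁ = 1.03

Secant formula: x_{n+1} = x_n - f(x_n)(x_n - x_{n-1})/(f(x_n) - f(x_{n-1}))

Iteration 1:
  f(-0.070000) = 0.992651
  f(1.030000) = -0.546081
  x_2 = 1.030000 - (-0.546081)×(1.030000 - (-0.070000))/(-0.546081 - 0.992651)
       = 0.639621
Iteration 2:
  f(1.030000) = -0.546081
  f(0.639621) = 0.393208
  x_3 = 0.639621 - 0.393208×(0.639621 - 1.030000)/(0.393208 - (-0.546081))
       = 0.803042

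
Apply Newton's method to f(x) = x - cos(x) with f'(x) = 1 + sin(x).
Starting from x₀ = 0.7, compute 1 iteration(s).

f(x) = x - cos(x)
f'(x) = 1 + sin(x)
x₀ = 0.7

Newton-Raphson formula: x_{n+1} = x_n - f(x_n)/f'(x_n)

Iteration 1:
  f(0.700000) = -0.064842
  f'(0.700000) = 1.644218
  x_1 = 0.700000 - (-0.064842)/1.644218 = 0.739436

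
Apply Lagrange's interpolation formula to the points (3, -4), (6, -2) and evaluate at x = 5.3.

Lagrange interpolation formula:
P(x) = Σ yᵢ × Lᵢ(x)
where Lᵢ(x) = Π_{j≠i} (x - xⱼ)/(xᵢ - xⱼ)

L_0(5.3) = (5.3 - 6)/(3 - 6) = 0.233333
L_1(5.3) = (5.3 - 3)/(6 - 3) = 0.766667

P(5.3) = (-4)×L_0(5.3) + (-2)×L_1(5.3)
P(5.3) = -2.466667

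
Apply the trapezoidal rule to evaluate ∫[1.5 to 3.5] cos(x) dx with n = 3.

f(x) = cos(x)
a = 1.5, b = 3.5, n = 3
h = (b - a)/n = 0.666667

Trapezoidal rule: (h/2)[f(x₀) + 2f(x₁) + 2f(x₂) + ... + f(xₙ)]

x_0 = 1.5000, f(x_0) = 0.070737, coefficient = 1
x_1 = 2.1667, f(x_1) = -0.561229, coefficient = 2
x_2 = 2.8333, f(x_2) = -0.952863, coefficient = 2
x_3 = 3.5000, f(x_3) = -0.936457, coefficient = 1

I ≈ (0.666667/2) × -3.893904 = -1.297968
Exact value: -1.348278
Error: 0.050310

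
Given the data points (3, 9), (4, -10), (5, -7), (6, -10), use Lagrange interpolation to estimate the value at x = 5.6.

Lagrange interpolation formula:
P(x) = Σ yᵢ × Lᵢ(x)
where Lᵢ(x) = Π_{j≠i} (x - xⱼ)/(xᵢ - xⱼ)

L_0(5.6) = (5.6 - 4)/(3 - 4) × (5.6 - 5)/(3 - 5) × (5.6 - 6)/(3 - 6) = 0.064000
L_1(5.6) = (5.6 - 3)/(4 - 3) × (5.6 - 5)/(4 - 5) × (5.6 - 6)/(4 - 6) = -0.312000
L_2(5.6) = (5.6 - 3)/(5 - 3) × (5.6 - 4)/(5 - 4) × (5.6 - 6)/(5 - 6) = 0.832000
L_3(5.6) = (5.6 - 3)/(6 - 3) × (5.6 - 4)/(6 - 4) × (5.6 - 5)/(6 - 5) = 0.416000

P(5.6) = 9×L_0(5.6) + (-10)×L_1(5.6) + (-7)×L_2(5.6) + (-10)×L_3(5.6)
P(5.6) = -6.288000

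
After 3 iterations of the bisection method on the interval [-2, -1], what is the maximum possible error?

Bisection error bound: |error| ≤ (b-a)/2^n
|error| ≤ (-1 - (-2))/2^3 = 1/2^3
|error| ≤ 0.1250000000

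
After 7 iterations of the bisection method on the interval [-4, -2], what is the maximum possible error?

Bisection error bound: |error| ≤ (b-a)/2^n
|error| ≤ (-2 - (-4))/2^7 = 2/2^7
|error| ≤ 0.0156250000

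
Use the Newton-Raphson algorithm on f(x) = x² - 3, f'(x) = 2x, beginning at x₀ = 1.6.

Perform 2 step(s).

f(x) = x² - 3
f'(x) = 2x
x₀ = 1.6

Newton-Raphson formula: x_{n+1} = x_n - f(x_n)/f'(x_n)

Iteration 1:
  f(1.600000) = -0.440000
  f'(1.600000) = 3.200000
  x_1 = 1.600000 - (-0.440000)/3.200000 = 1.737500
Iteration 2:
  f(1.737500) = 0.018906
  f'(1.737500) = 3.475000
  x_2 = 1.737500 - 0.018906/3.475000 = 1.732059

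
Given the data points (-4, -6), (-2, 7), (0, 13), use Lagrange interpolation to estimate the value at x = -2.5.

Lagrange interpolation formula:
P(x) = Σ yᵢ × Lᵢ(x)
where Lᵢ(x) = Π_{j≠i} (x - xⱼ)/(xᵢ - xⱼ)

L_0(-2.5) = (-2.5 - (-2))/(-4 - (-2)) × (-2.5 - 0)/(-4 - 0) = 0.156250
L_1(-2.5) = (-2.5 - (-4))/(-2 - (-4)) × (-2.5 - 0)/(-2 - 0) = 0.937500
L_2(-2.5) = (-2.5 - (-4))/(0 - (-4)) × (-2.5 - (-2))/(0 - (-2)) = -0.093750

P(-2.5) = (-6)×L_0(-2.5) + 7×L_1(-2.5) + 13×L_2(-2.5)
P(-2.5) = 4.406250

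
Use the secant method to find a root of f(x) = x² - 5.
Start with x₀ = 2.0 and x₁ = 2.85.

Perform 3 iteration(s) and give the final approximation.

f(x) = x² - 5
x₀ = 2.0, x₁ = 2.85

Secant formula: x_{n+1} = x_n - f(x_n)(x_n - x_{n-1})/(f(x_n) - f(x_{n-1}))

Iteration 1:
  f(2.000000) = -1.000000
  f(2.850000) = 3.122500
  x_2 = 2.850000 - 3.122500×(2.850000 - 2.000000)/(3.122500 - (-1.000000))
       = 2.206186
Iteration 2:
  f(2.850000) = 3.122500
  f(2.206186) = -0.132745
  x_3 = 2.206186 - (-0.132745)×(2.206186 - 2.850000)/(-0.132745 - 3.122500)
       = 2.232440
Iteration 3:
  f(2.206186) = -0.132745
  f(2.232440) = -0.016213
  x_4 = 2.232440 - (-0.016213)×(2.232440 - 2.206186)/(-0.016213 - (-0.132745))
       = 2.236092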